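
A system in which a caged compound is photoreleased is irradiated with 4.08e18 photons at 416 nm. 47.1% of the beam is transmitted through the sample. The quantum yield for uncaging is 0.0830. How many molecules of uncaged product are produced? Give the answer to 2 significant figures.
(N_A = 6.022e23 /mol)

Moles of photons: 4.08e18 / 6.022e23 = 6.775e-6 mol.
Fraction absorbed: 1 − 47.1/100 = 0.5290.
Photons absorbed: 0.5290 × 6.775e-6 = 3.584e-6 mol.
Product: Φ × n_abs = 0.0830 × 3.584e-6 = 2.975e-7 mol.
As a count: 2.975e-7 × 6.022e23 = 1.8e17.

1.8e17 molecules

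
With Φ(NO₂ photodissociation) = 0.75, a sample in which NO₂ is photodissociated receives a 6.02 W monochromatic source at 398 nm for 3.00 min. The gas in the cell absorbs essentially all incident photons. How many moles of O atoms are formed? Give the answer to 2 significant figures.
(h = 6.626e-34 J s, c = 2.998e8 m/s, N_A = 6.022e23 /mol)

0.0027 mol

Photon energy at 398 nm: hc/λ = (6.626e-34)(2.998e8)/(398e-9) = 4.991e-19 J.
Energy delivered: (6.02 W)(180 s) = 1084 J.
Photons incident: 1084 / 4.991e-19 = 2.172e21, i.e. 2.172e21/6.022e23 = 0.003607 mol.
Product: Φ × n_abs = 0.75 × 0.003607 = 0.002705 mol.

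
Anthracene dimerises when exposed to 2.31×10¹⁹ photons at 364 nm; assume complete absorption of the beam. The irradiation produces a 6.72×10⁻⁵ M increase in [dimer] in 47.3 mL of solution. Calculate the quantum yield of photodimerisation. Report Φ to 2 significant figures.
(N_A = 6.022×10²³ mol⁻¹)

Φ = 0.083

Product: (6.72×10⁻⁵ M)(0.0473 L) = 3.179×10⁻⁶ mol.
Moles of photons: 2.31×10¹⁹ / 6.022×10²³ = 3.836×10⁻⁵ mol.
Φ = 3.179×10⁻⁶ mol / 3.836×10⁻⁵ mol photons = 0.083.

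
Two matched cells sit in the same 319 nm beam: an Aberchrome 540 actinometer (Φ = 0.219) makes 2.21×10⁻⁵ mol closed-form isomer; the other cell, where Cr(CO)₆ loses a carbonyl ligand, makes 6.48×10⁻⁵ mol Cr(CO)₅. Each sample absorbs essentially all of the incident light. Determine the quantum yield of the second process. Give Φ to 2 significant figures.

Photons absorbed by the actinometer: 2.21×10⁻⁵ / 0.219 = 1.009×10⁻⁴ mol.
Φ(unknown) = 6.48×10⁻⁵ / 1.009×10⁻⁴ = 0.64.

Φ = 0.64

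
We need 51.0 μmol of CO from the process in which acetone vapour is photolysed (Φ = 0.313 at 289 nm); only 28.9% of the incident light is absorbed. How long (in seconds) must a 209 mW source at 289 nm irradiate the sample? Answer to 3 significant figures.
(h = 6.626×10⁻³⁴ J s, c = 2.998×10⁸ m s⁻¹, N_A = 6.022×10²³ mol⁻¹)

Product: 51.0 μmol = 5.10×10⁻⁵ mol.
Photons that must be absorbed: 5.10×10⁻⁵ / 0.313 = 1.629×10⁻⁴ mol.
Incident photons needed: 1.629×10⁻⁴ / 0.289 = 5.637×10⁻⁴ mol.
Photon energy: hc/λ = 6.874×10⁻¹⁹ J; per mole, 4.140×10⁵ J mol⁻¹.
Energy required: 5.637×10⁻⁴ × 4.140×10⁵ = 233.4 J.
Time: 233.4 J / 0.209 W = 1120 s.

t ≈ 1120 s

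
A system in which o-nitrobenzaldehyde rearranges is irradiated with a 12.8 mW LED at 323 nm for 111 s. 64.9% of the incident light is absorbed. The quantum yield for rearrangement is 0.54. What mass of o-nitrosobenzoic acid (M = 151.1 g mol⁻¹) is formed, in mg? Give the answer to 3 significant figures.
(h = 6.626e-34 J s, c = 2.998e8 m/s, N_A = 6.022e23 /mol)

0.203 mg

Photon energy at 323 nm: hc/λ = (6.626e-34)(2.998e8)/(323e-9) = 6.150e-19 J.
Energy delivered: (12.8 mW)(111 s) = 1.421 J.
Photons incident: 1.421 / 6.150e-19 = 2.311e18, i.e. 2.311e18/6.022e23 = 3.838e-6 mol.
Photons absorbed: 0.649 × 3.838e-6 = 2.491e-6 mol.
Product: Φ × n_abs = 0.54 × 2.491e-6 = 1.345e-6 mol.
Mass: 1.345e-6 × 151.1 = 2.032e-4 g = 0.203 mg.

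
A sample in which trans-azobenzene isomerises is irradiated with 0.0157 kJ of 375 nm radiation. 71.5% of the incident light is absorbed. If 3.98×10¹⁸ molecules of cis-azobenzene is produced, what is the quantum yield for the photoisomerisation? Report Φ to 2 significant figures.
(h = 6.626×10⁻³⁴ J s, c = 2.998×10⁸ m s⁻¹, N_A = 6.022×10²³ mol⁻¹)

Product: 3.98×10¹⁸ / 6.022×10²³ = 6.609×10⁻⁶ mol.
Photon energy at 375 nm: hc/λ = (6.626×10⁻³⁴)(2.998×10⁸)/(375×10⁻⁹) = 5.297×10⁻¹⁹ J.
Incident energy: 0.0157 kJ = 15.7 J.
Photons incident: 15.7 / 5.297×10⁻¹⁹ = 2.964×10¹⁹, i.e. 2.964×10¹⁹/6.022×10²³ = 4.922×10⁻⁵ mol.
Photons absorbed: 0.715 × 4.922×10⁻⁵ = 3.519×10⁻⁵ mol.
Φ = 6.609×10⁻⁶ mol / 3.519×10⁻⁵ mol photons = 0.19.

Φ = 0.19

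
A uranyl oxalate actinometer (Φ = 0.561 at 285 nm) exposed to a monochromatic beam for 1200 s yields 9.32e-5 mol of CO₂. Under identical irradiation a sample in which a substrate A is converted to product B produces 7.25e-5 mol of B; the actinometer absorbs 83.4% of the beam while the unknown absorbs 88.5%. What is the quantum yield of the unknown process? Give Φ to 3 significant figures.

Photons absorbed by the actinometer: 9.32e-5 / 0.561 = 1.661e-4 mol.
Incident flux: 1.661e-4 / 0.834 = 1.992e-4 einstein.
Absorbed by unknown: 0.885 × 1.992e-4 = 1.763e-4 mol.
Φ(unknown) = 7.25e-5 / 1.763e-4 = 0.411.

Φ = 0.411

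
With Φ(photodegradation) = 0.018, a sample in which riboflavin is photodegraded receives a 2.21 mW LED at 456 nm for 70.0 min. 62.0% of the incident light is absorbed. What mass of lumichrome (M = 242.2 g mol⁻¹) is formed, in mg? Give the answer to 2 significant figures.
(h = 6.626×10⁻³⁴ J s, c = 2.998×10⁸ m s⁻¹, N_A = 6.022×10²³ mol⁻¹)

Photon energy at 456 nm: hc/λ = (6.626×10⁻³⁴)(2.998×10⁸)/(456×10⁻⁹) = 4.356×10⁻¹⁹ J.
Energy delivered: (2.21 mW)(4200 s) = 9.282 J.
Photons incident: 9.282 / 4.356×10⁻¹⁹ = 2.131×10¹⁹, i.e. 2.131×10¹⁹/6.022×10²³ = 3.539×10⁻⁵ mol.
Photons absorbed: 0.620 × 3.539×10⁻⁵ = 2.194×10⁻⁵ mol.
Product: Φ × n_abs = 0.018 × 2.194×10⁻⁵ = 3.949×10⁻⁷ mol.
Mass: 3.949×10⁻⁷ × 242.2 = 9.564×10⁻⁵ g = 0.096 mg.

0.096 mg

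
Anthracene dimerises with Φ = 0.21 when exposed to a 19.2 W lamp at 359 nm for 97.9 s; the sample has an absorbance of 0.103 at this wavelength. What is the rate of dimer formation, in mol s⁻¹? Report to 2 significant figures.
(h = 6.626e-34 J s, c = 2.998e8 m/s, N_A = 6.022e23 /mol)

Photon energy at 359 nm: hc/λ = (6.626e-34)(2.998e8)/(359e-9) = 5.533e-19 J.
Energy delivered: (19.2 W)(97.9 s) = 1880 J.
Photons incident: 1880 / 5.533e-19 = 3.398e21, i.e. 3.398e21/6.022e23 = 0.005643 mol.
Fraction absorbed: 1 − 10^(−0.103) = 0.2111.
Photons absorbed: 0.2111 × 0.005643 = 0.001191 mol.
Product formed: 0.21 × 0.001191 = 2.501e-4 mol.
Rate: 2.501e-4 / 97.9 s = 2.6e-6 mol s⁻¹.

2.6e-6 mol s⁻¹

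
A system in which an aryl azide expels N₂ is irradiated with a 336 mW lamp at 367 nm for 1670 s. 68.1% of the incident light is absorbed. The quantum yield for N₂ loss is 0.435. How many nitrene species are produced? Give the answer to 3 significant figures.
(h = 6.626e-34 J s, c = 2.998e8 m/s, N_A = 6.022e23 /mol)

3.07e20 species

Photon energy at 367 nm: hc/λ = (6.626e-34)(2.998e8)/(367e-9) = 5.413e-19 J.
Energy delivered: (336 mW)(1670 s) = 561.1 J.
Photons incident: 561.1 / 5.413e-19 = 1.037e21, i.e. 1.037e21/6.022e23 = 0.001722 mol.
Photons absorbed: 0.681 × 0.001722 = 0.001173 mol.
Product: Φ × n_abs = 0.435 × 0.001173 = 5.103e-4 mol.
As a count: 5.103e-4 × 6.022e23 = 3.07e20.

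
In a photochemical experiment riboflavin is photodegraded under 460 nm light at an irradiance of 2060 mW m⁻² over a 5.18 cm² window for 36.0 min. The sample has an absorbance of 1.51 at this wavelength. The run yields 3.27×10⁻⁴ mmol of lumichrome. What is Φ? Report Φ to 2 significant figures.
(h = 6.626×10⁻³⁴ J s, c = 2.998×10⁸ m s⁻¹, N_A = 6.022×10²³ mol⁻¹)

Product: 3.27×10⁻⁴ mmol = 3.27×10⁻⁷ mol.
Photon energy at 460 nm: hc/λ = (6.626×10⁻³⁴)(2.998×10⁸)/(460×10⁻⁹) = 4.318×10⁻¹⁹ J.
Energy delivered: (2060 mW m⁻²)(5.18×10⁻⁴ m²)(2160 s) = 2.305 J.
Photons incident: 2.305 / 4.318×10⁻¹⁹ = 5.338×10¹⁸, i.e. 5.338×10¹⁸/6.022×10²³ = 8.864×10⁻⁶ mol.
Fraction absorbed: 1 − 10^(−1.51) = 0.9691.
Photons absorbed: 0.9691 × 8.864×10⁻⁶ = 8.590×10⁻⁶ mol.
Φ = 3.27×10⁻⁷ mol / 8.590×10⁻⁶ mol photons = 0.038.

Φ = 0.038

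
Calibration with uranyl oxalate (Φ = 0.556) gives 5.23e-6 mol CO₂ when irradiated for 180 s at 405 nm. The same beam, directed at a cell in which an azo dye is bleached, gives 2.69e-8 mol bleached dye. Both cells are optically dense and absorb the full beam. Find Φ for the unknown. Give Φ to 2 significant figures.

Photons absorbed by the actinometer: 5.23e-6 / 0.556 = 9.406e-6 mol.
Φ(unknown) = 2.69e-8 / 9.406e-6 = 0.0029.

Φ = 0.0029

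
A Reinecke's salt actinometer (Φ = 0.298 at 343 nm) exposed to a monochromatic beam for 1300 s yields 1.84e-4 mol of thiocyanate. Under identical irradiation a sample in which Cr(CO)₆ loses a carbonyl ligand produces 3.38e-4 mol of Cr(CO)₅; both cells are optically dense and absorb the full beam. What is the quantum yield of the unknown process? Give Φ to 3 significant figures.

Φ = 0.547

Photons absorbed by the actinometer: 1.84e-4 / 0.298 = 6.174e-4 mol.
Φ(unknown) = 3.38e-4 / 6.174e-4 = 0.547.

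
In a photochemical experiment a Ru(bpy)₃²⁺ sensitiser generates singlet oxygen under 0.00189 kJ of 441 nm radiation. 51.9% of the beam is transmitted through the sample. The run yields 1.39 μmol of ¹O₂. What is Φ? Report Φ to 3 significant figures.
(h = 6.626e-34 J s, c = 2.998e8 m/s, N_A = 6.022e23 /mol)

Φ = 0.415

Product: 1.39 μmol = 1.39e-6 mol.
Photon energy at 441 nm: hc/λ = (6.626e-34)(2.998e8)/(441e-9) = 4.504e-19 J.
Incident energy: 0.00189 kJ = 1.89 J.
Photons incident: 1.89 / 4.504e-19 = 4.196e18, i.e. 4.196e18/6.022e23 = 6.968e-6 mol.
Fraction absorbed: 1 − 51.9/100 = 0.4810.
Photons absorbed: 0.4810 × 6.968e-6 = 3.352e-6 mol.
Φ = 1.39e-6 mol / 3.352e-6 mol photons = 0.415.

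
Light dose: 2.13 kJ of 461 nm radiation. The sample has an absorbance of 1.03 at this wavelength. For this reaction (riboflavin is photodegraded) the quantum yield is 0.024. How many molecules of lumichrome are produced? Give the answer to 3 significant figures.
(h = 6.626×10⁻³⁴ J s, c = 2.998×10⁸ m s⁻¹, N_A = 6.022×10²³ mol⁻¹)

1.08×10²⁰ molecules

Photon energy at 461 nm: hc/λ = (6.626×10⁻³⁴)(2.998×10⁸)/(461×10⁻⁹) = 4.309×10⁻¹⁹ J.
Incident energy: 2.13 kJ = 2130 J.
Photons incident: 2130 / 4.309×10⁻¹⁹ = 4.943×10²¹, i.e. 4.943×10²¹/6.022×10²³ = 0.008208 mol.
Fraction absorbed: 1 − 10^(−1.03) = 0.9067.
Photons absorbed: 0.9067 × 0.008208 = 0.007442 mol.
Product: Φ × n_abs = 0.024 × 0.007442 = 1.786×10⁻⁴ mol.
As a count: 1.786×10⁻⁴ × 6.022×10²³ = 1.08×10²⁰.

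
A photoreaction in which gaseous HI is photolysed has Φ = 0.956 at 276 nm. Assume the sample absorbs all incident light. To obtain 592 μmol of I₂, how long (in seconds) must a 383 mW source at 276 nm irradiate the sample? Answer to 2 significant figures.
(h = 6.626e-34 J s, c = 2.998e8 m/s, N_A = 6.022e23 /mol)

Product: 592 μmol = 5.92e-4 mol.
Photons that must be absorbed: 5.92e-4 / 0.956 = 6.192e-4 mol.
Photon energy: hc/λ = 7.197e-19 J; per mole, 4.334e5 J mol⁻¹.
Energy required: 6.192e-4 × 4.334e5 = 268.4 J.
Time: 268.4 J / 0.383 W = 700 s.

t ≈ 700 s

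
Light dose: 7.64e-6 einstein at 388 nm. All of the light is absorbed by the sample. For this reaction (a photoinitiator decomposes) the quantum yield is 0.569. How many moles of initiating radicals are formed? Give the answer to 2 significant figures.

Product: Φ × n_abs = 0.569 × 7.64e-6 = 4.347e-6 mol.

4.3e-6 mol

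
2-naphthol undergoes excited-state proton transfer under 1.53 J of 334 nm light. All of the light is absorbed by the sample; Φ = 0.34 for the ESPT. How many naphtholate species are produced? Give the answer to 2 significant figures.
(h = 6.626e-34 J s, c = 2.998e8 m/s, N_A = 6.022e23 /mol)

8.7e17 species

Photon energy at 334 nm: hc/λ = (6.626e-34)(2.998e8)/(334e-9) = 5.948e-19 J.
Photons incident: 1.53 / 5.948e-19 = 2.572e18, i.e. 2.572e18/6.022e23 = 4.271e-6 mol.
Product: Φ × n_abs = 0.34 × 4.271e-6 = 1.452e-6 mol.
As a count: 1.452e-6 × 6.022e23 = 8.7e17.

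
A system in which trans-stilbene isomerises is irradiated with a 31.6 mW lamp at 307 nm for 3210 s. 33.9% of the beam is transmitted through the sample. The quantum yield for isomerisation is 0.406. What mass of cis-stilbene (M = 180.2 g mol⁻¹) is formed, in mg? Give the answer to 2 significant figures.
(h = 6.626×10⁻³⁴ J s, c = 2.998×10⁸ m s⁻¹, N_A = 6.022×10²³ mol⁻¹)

Photon energy at 307 nm: hc/λ = (6.626×10⁻³⁴)(2.998×10⁸)/(307×10⁻⁹) = 6.471×10⁻¹⁹ J.
Energy delivered: (31.6 mW)(3210 s) = 101.4 J.
Photons incident: 101.4 / 6.471×10⁻¹⁹ = 1.567×10²⁰, i.e. 1.567×10²⁰/6.022×10²³ = 2.602×10⁻⁴ mol.
Fraction absorbed: 1 − 33.9/100 = 0.6610.
Photons absorbed: 0.6610 × 2.602×10⁻⁴ = 1.720×10⁻⁴ mol.
Product: Φ × n_abs = 0.406 × 1.720×10⁻⁴ = 6.983×10⁻⁵ mol.
Mass: 6.983×10⁻⁵ × 180.2 = 0.01258 g = 13 mg.

13 mg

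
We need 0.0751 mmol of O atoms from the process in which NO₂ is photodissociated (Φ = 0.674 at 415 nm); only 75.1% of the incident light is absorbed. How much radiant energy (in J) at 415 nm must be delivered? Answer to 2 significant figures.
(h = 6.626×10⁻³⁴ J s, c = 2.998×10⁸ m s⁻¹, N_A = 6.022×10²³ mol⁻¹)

Product: 0.0751 mmol = 7.51×10⁻⁵ mol.
Photons that must be absorbed: 7.51×10⁻⁵ / 0.674 = 1.114×10⁻⁴ mol.
Incident photons needed: 1.114×10⁻⁴ / 0.751 = 1.483×10⁻⁴ mol.
Photon energy: hc/λ = 4.787×10⁻¹⁹ J; per mole, 2.883×10⁵ J mol⁻¹.
Energy required: 1.483×10⁻⁴ × 2.883×10⁵ = 43 J.

43 J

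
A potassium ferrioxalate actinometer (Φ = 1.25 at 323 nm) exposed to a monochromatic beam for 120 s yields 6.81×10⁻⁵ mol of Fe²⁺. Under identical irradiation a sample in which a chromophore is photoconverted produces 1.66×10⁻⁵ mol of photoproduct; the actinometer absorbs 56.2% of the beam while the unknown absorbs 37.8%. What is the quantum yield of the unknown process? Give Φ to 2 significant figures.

Photons absorbed by the actinometer: 6.81×10⁻⁵ / 1.25 = 5.448×10⁻⁵ mol.
Incident flux: 5.448×10⁻⁵ / 0.562 = 9.694×10⁻⁵ einstein.
Absorbed by unknown: 0.378 × 9.694×10⁻⁵ = 3.664×10⁻⁵ mol.
Φ(unknown) = 1.66×10⁻⁵ / 3.664×10⁻⁵ = 0.45.

Φ = 0.45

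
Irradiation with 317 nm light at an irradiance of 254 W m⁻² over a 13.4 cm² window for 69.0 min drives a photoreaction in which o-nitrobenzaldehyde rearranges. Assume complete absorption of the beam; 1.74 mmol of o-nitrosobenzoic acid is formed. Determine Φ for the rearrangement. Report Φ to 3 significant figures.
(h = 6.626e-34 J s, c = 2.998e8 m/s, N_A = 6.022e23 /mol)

Product: 1.74 mmol = 0.00174 mol.
Photon energy at 317 nm: hc/λ = (6.626e-34)(2.998e8)/(317e-9) = 6.266e-19 J.
Energy delivered: (254 W m⁻²)(13.4e-4 m²)(4140 s) = 1409 J.
Photons incident: 1409 / 6.266e-19 = 2.249e21, i.e. 2.249e21/6.022e23 = 0.003735 mol.
Φ = 0.00174 mol / 0.003735 mol photons = 0.466.

Φ = 0.466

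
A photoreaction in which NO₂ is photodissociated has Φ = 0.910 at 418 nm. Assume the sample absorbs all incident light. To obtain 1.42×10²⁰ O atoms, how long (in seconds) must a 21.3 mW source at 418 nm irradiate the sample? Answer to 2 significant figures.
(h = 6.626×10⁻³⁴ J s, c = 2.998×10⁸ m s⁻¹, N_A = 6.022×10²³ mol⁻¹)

t ≈ 3500 s

Product: 1.42×10²⁰ / 6.022×10²³ = 2.358×10⁻⁴ mol.
Photons that must be absorbed: 2.358×10⁻⁴ / 0.910 = 2.591×10⁻⁴ mol.
Photon energy: hc/λ = 4.752×10⁻¹⁹ J; per mole, 2.862×10⁵ J mol⁻¹.
Energy required: 2.591×10⁻⁴ × 2.862×10⁵ = 74.15 J.
Time: 74.15 J / 0.0213 W = 3500 s.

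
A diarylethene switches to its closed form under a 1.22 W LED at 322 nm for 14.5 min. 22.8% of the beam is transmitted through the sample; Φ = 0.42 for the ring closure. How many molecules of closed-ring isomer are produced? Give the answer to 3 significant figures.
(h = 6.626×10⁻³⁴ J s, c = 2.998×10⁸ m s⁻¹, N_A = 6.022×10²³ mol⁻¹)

5.58×10²⁰ molecules

Photon energy at 322 nm: hc/λ = (6.626×10⁻³⁴)(2.998×10⁸)/(322×10⁻⁹) = 6.169×10⁻¹⁹ J.
Energy delivered: (1.22 W)(870 s) = 1061 J.
Photons incident: 1061 / 6.169×10⁻¹⁹ = 1.720×10²¹, i.e. 1.720×10²¹/6.022×10²³ = 0.002856 mol.
Fraction absorbed: 1 − 22.8/100 = 0.7720.
Photons absorbed: 0.7720 × 0.002856 = 0.002205 mol.
Product: Φ × n_abs = 0.42 × 0.002205 = 9.261×10⁻⁴ mol.
As a count: 9.261×10⁻⁴ × 6.022×10²³ = 5.58×10²⁰.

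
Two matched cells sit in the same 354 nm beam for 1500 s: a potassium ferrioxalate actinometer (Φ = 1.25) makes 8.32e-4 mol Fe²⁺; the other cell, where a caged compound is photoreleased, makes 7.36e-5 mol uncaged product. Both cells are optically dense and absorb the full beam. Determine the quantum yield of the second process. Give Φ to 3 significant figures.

Photons absorbed by the actinometer: 8.32e-4 / 1.25 = 6.656e-4 mol.
Φ(unknown) = 7.36e-5 / 6.656e-4 = 0.111.

Φ = 0.111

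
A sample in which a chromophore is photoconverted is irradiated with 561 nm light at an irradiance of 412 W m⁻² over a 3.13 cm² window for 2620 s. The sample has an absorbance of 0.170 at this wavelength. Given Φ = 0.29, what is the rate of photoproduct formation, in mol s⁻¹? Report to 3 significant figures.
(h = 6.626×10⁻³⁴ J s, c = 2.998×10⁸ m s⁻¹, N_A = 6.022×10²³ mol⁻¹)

Photon energy at 561 nm: hc/λ = (6.626×10⁻³⁴)(2.998×10⁸)/(561×10⁻⁹) = 3.541×10⁻¹⁹ J.
Energy delivered: (412 W m⁻²)(3.13×10⁻⁴ m²)(2620 s) = 337.9 J.
Photons incident: 337.9 / 3.541×10⁻¹⁹ = 9.543×10²⁰, i.e. 9.543×10²⁰/6.022×10²³ = 0.001585 mol.
Fraction absorbed: 1 − 10^(−0.170) = 0.3239.
Photons absorbed: 0.3239 × 0.001585 = 5.134×10⁻⁴ mol.
Product formed: 0.29 × 5.134×10⁻⁴ = 1.489×10⁻⁴ mol.
Rate: 1.489×10⁻⁴ / 2620 s = 5.68×10⁻⁸ mol s⁻¹.

5.68×10⁻⁸ mol s⁻¹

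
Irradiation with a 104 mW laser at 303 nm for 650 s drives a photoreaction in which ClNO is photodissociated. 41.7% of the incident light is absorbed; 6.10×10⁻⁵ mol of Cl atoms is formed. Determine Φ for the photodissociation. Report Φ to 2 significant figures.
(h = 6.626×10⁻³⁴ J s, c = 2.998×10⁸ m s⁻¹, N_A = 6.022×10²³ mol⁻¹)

Φ = 0.85

Photon energy at 303 nm: hc/λ = (6.626×10⁻³⁴)(2.998×10⁸)/(303×10⁻⁹) = 6.556×10⁻¹⁹ J.
Energy delivered: (104 mW)(650 s) = 67.60 J.
Photons incident: 67.60 / 6.556×10⁻¹⁹ = 1.031×10²⁰, i.e. 1.031×10²⁰/6.022×10²³ = 1.712×10⁻⁴ mol.
Photons absorbed: 0.417 × 1.712×10⁻⁴ = 7.139×10⁻⁵ mol.
Φ = 6.10×10⁻⁵ mol / 7.139×10⁻⁵ mol photons = 0.85.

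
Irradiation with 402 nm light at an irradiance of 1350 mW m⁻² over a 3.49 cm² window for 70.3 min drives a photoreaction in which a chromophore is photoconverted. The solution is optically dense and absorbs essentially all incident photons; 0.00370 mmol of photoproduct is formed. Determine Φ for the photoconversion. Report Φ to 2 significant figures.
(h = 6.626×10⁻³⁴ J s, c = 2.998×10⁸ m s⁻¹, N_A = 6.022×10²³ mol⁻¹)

Φ = 0.55

Product: 0.00370 mmol = 3.70×10⁻⁶ mol.
Photon energy at 402 nm: hc/λ = (6.626×10⁻³⁴)(2.998×10⁸)/(402×10⁻⁹) = 4.941×10⁻¹⁹ J.
Energy delivered: (1350 mW m⁻²)(3.49×10⁻⁴ m²)(4218 s) = 1.987 J.
Photons incident: 1.987 / 4.941×10⁻¹⁹ = 4.021×10¹⁸, i.e. 4.021×10¹⁸/6.022×10²³ = 6.677×10⁻⁶ mol.
Φ = 3.70×10⁻⁶ mol / 6.677×10⁻⁶ mol photons = 0.55.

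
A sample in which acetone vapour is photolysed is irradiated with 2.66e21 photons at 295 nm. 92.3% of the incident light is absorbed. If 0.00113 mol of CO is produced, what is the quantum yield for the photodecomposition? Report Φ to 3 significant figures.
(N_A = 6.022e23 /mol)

Moles of photons: 2.66e21 / 6.022e23 = 0.004417 mol.
Photons absorbed: 0.923 × 0.004417 = 0.004077 mol.
Φ = 0.00113 mol / 0.004077 mol photons = 0.277.

Φ = 0.277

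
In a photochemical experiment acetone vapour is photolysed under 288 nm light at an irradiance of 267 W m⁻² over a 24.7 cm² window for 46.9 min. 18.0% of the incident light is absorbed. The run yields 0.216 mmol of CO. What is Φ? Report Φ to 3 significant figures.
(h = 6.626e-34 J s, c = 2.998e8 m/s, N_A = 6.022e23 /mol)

Product: 0.216 mmol = 2.16e-4 mol.
Photon energy at 288 nm: hc/λ = (6.626e-34)(2.998e8)/(288e-9) = 6.897e-19 J.
Energy delivered: (267 W m⁻²)(24.7e-4 m²)(2814 s) = 1856 J.
Photons incident: 1856 / 6.897e-19 = 2.691e21, i.e. 2.691e21/6.022e23 = 0.004469 mol.
Photons absorbed: 0.180 × 0.004469 = 8.044e-4 mol.
Φ = 2.16e-4 mol / 8.044e-4 mol photons = 0.269.

Φ = 0.269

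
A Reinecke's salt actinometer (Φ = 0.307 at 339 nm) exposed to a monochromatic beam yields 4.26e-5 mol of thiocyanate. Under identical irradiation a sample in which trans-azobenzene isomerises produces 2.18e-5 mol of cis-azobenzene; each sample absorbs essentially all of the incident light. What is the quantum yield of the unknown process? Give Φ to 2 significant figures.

Photons absorbed by the actinometer: 4.26e-5 / 0.307 = 1.388e-4 mol.
Φ(unknown) = 2.18e-5 / 1.388e-4 = 0.16.

Φ = 0.16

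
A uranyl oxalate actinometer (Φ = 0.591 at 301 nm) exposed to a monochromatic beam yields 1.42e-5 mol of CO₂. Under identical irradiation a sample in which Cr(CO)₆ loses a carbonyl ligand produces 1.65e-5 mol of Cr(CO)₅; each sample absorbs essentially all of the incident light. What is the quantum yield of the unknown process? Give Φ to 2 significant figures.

Φ = 0.69

Photons absorbed by the actinometer: 1.42e-5 / 0.591 = 2.403e-5 mol.
Φ(unknown) = 1.65e-5 / 2.403e-5 = 0.69.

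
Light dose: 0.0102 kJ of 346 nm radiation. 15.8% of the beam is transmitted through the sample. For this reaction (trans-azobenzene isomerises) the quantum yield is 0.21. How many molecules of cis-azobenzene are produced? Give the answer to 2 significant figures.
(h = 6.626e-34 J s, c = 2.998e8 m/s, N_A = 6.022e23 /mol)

Photon energy at 346 nm: hc/λ = (6.626e-34)(2.998e8)/(346e-9) = 5.741e-19 J.
Incident energy: 0.0102 kJ = 10.2 J.
Photons incident: 10.2 / 5.741e-19 = 1.777e19, i.e. 1.777e19/6.022e23 = 2.951e-5 mol.
Fraction absorbed: 1 − 15.8/100 = 0.8420.
Photons absorbed: 0.8420 × 2.951e-5 = 2.485e-5 mol.
Product: Φ × n_abs = 0.21 × 2.485e-5 = 5.219e-6 mol.
As a count: 5.219e-6 × 6.022e23 = 3.1e18.

3.1e18 molecules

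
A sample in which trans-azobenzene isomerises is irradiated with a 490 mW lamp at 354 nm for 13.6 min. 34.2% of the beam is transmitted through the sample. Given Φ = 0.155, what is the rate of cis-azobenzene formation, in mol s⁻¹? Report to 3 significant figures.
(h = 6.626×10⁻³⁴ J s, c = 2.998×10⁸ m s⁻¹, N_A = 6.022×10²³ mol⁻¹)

1.48×10⁻⁷ mol s⁻¹

Photon energy at 354 nm: hc/λ = (6.626×10⁻³⁴)(2.998×10⁸)/(354×10⁻⁹) = 5.612×10⁻¹⁹ J.
Energy delivered: (490 mW)(816 s) = 399.8 J.
Photons incident: 399.8 / 5.612×10⁻¹⁹ = 7.124×10²⁰, i.e. 7.124×10²⁰/6.022×10²³ = 0.001183 mol.
Fraction absorbed: 1 − 34.2/100 = 0.6580.
Photons absorbed: 0.6580 × 0.001183 = 7.784×10⁻⁴ mol.
Product formed: 0.155 × 7.784×10⁻⁴ = 1.207×10⁻⁴ mol.
Rate: 1.207×10⁻⁴ / 816 s = 1.48×10⁻⁷ mol s⁻¹.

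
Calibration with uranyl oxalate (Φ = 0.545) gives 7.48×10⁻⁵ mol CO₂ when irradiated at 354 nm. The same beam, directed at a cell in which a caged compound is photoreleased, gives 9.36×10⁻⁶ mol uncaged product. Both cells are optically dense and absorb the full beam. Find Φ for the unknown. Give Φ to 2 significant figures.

Photons absorbed by the actinometer: 7.48×10⁻⁵ / 0.545 = 1.372×10⁻⁴ mol.
Φ(unknown) = 9.36×10⁻⁶ / 1.372×10⁻⁴ = 0.068.

Φ = 0.068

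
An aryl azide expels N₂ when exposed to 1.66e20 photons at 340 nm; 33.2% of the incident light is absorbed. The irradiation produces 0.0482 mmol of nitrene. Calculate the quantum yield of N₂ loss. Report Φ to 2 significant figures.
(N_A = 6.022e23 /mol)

Product: 0.0482 mmol = 4.82e-5 mol.
Moles of photons: 1.66e20 / 6.022e23 = 2.757e-4 mol.
Photons absorbed: 0.332 × 2.757e-4 = 9.153e-5 mol.
Φ = 4.82e-5 mol / 9.153e-5 mol photons = 0.53.

Φ = 0.53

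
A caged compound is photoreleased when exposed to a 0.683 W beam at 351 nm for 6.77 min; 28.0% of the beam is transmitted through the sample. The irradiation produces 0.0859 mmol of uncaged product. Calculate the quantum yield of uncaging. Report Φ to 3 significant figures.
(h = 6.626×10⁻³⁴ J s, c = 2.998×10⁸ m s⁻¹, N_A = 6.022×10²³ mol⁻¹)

Product: 0.0859 mmol = 8.59×10⁻⁵ mol.
Photon energy at 351 nm: hc/λ = (6.626×10⁻³⁴)(2.998×10⁸)/(351×10⁻⁹) = 5.659×10⁻¹⁹ J.
Energy delivered: (0.683 W)(406.2 s) = 277.4 J.
Photons incident: 277.4 / 5.659×10⁻¹⁹ = 4.902×10²⁰, i.e. 4.902×10²⁰/6.022×10²³ = 8.140×10⁻⁴ mol.
Fraction absorbed: 1 − 28.0/100 = 0.7200.
Photons absorbed: 0.7200 × 8.140×10⁻⁴ = 5.861×10⁻⁴ mol.
Φ = 8.59×10⁻⁵ mol / 5.861×10⁻⁴ mol photons = 0.147.

Φ = 0.147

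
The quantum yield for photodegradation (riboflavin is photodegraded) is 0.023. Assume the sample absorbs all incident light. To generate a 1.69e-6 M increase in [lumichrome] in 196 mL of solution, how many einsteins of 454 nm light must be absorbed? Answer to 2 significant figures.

Product: (1.69e-6 M)(0.196 L) = 3.312e-7 mol.
Photons that must be absorbed: 3.312e-7 / 0.023 = 1.440e-5 mol.

1.4e-5 einstein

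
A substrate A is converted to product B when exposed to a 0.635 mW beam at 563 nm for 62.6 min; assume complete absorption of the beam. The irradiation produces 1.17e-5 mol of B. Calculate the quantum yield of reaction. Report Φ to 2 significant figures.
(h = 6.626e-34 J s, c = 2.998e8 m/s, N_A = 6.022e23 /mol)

Photon energy at 563 nm: hc/λ = (6.626e-34)(2.998e8)/(563e-9) = 3.528e-19 J.
Energy delivered: (0.635 mW)(3756 s) = 2.385 J.
Photons incident: 2.385 / 3.528e-19 = 6.760e18, i.e. 6.760e18/6.022e23 = 1.123e-5 mol.
Φ = 1.17e-5 mol / 1.123e-5 mol photons = 1.0.

Φ = 1.0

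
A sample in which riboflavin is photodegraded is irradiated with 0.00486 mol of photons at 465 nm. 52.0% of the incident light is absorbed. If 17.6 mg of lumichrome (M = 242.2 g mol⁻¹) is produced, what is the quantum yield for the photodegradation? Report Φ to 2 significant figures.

Product: 17.6 mg / 242.2 g mol⁻¹ = 7.267×10⁻⁵ mol.
Photons absorbed: 0.520 × 0.00486 = 0.002527 mol.
Φ = 7.267×10⁻⁵ mol / 0.002527 mol photons = 0.029.

Φ = 0.029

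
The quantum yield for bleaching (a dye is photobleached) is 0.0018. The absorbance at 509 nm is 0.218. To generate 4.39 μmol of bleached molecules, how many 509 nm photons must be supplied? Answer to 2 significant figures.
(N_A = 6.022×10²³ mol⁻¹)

3.7×10²¹ photons

Product: 4.39 μmol = 4.39×10⁻⁶ mol.
Photons that must be absorbed: 4.39×10⁻⁶ / 0.0018 = 0.002439 mol.
Fraction absorbed: 1 − 10^(−0.218) = 0.3947.
Incident photons needed: 0.002439 / 0.3947 = 0.006179 mol.
Photon count: 0.006179 × 6.022×10²³ = 3.7×10²¹.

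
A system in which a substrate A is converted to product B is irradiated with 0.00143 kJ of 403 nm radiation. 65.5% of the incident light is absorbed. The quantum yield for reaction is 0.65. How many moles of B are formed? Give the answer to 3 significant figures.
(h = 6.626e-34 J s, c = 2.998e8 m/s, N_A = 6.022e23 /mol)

Photon energy at 403 nm: hc/λ = (6.626e-34)(2.998e8)/(403e-9) = 4.929e-19 J.
Incident energy: 0.00143 kJ = 1.43 J.
Photons incident: 1.43 / 4.929e-19 = 2.901e18, i.e. 2.901e18/6.022e23 = 4.817e-6 mol.
Photons absorbed: 0.655 × 4.817e-6 = 3.155e-6 mol.
Product: Φ × n_abs = 0.65 × 3.155e-6 = 2.051e-6 mol.

2.05e-6 mol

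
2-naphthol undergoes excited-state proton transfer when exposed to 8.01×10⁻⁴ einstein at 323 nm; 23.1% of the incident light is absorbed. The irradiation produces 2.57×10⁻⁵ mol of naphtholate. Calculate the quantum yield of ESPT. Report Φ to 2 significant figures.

Φ = 0.14

Photons absorbed: 0.231 × 8.01×10⁻⁴ = 1.850×10⁻⁴ mol.
Φ = 2.57×10⁻⁵ mol / 1.850×10⁻⁴ mol photons = 0.14.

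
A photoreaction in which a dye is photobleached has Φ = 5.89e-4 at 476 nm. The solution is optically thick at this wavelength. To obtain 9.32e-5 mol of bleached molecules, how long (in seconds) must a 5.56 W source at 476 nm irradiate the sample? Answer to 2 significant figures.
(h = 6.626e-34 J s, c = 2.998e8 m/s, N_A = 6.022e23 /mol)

Photons that must be absorbed: 9.32e-5 / 5.89e-4 = 0.1582 mol.
Photon energy: hc/λ = 4.173e-19 J; per mole, 2.513e5 J mol⁻¹.
Energy required: 0.1582 × 2.513e5 = 3.976e4 J.
Time: 3.976e4 J / 5.56 W = 7200 s.

t ≈ 7200 s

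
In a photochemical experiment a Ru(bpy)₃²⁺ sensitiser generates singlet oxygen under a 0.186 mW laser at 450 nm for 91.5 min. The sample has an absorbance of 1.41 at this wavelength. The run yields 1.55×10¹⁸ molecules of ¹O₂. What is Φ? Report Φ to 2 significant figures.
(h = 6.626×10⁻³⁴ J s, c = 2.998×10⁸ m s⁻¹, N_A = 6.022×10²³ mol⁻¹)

Φ = 0.70

Product: 1.55×10¹⁸ / 6.022×10²³ = 2.574×10⁻⁶ mol.
Photon energy at 450 nm: hc/λ = (6.626×10⁻³⁴)(2.998×10⁸)/(450×10⁻⁹) = 4.414×10⁻¹⁹ J.
Energy delivered: (0.186 mW)(5490 s) = 1.021 J.
Photons incident: 1.021 / 4.414×10⁻¹⁹ = 2.313×10¹⁸, i.e. 2.313×10¹⁸/6.022×10²³ = 3.841×10⁻⁶ mol.
Fraction absorbed: 1 − 10^(−1.41) = 0.9611.
Photons absorbed: 0.9611 × 3.841×10⁻⁶ = 3.692×10⁻⁶ mol.
Φ = 2.574×10⁻⁶ mol / 3.692×10⁻⁶ mol photons = 0.70.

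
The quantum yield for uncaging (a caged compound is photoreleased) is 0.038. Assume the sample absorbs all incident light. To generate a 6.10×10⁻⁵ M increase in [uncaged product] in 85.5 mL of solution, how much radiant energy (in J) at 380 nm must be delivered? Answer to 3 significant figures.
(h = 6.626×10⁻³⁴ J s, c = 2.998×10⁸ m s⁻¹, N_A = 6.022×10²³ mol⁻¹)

Product: (6.10×10⁻⁵ M)(0.0855 L) = 5.216×10⁻⁶ mol.
Photons that must be absorbed: 5.216×10⁻⁶ / 0.038 = 1.373×10⁻⁴ mol.
Photon energy: hc/λ = 5.228×10⁻¹⁹ J; per mole, 3.148×10⁵ J mol⁻¹.
Energy required: 1.373×10⁻⁴ × 3.148×10⁵ = 43.2 J.

43.2 J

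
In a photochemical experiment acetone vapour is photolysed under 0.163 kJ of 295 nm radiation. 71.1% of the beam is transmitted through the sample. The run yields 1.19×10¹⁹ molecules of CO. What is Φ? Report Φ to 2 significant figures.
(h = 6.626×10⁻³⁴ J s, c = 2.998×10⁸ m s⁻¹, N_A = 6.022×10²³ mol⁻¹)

Product: 1.19×10¹⁹ / 6.022×10²³ = 1.976×10⁻⁵ mol.
Photon energy at 295 nm: hc/λ = (6.626×10⁻³⁴)(2.998×10⁸)/(295×10⁻⁹) = 6.734×10⁻¹⁹ J.
Incident energy: 0.163 kJ = 163 J.
Photons incident: 163 / 6.734×10⁻¹⁹ = 2.421×10²⁰, i.e. 2.421×10²⁰/6.022×10²³ = 4.020×10⁻⁴ mol.
Fraction absorbed: 1 − 71.1/100 = 0.2890.
Photons absorbed: 0.2890 × 4.020×10⁻⁴ = 1.162×10⁻⁴ mol.
Φ = 1.976×10⁻⁵ mol / 1.162×10⁻⁴ mol photons = 0.17.

Φ = 0.17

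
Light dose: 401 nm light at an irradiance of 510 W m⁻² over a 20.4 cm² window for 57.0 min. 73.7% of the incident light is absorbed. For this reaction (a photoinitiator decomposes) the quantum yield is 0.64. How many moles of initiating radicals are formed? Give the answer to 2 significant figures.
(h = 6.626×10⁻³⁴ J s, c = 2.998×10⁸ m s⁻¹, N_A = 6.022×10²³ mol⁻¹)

Photon energy at 401 nm: hc/λ = (6.626×10⁻³⁴)(2.998×10⁸)/(401×10⁻⁹) = 4.954×10⁻¹⁹ J.
Energy delivered: (510 W m⁻²)(20.4×10⁻⁴ m²)(3420 s) = 3558 J.
Photons incident: 3558 / 4.954×10⁻¹⁹ = 7.182×10²¹, i.e. 7.182×10²¹/6.022×10²³ = 0.01193 mol.
Photons absorbed: 0.737 × 0.01193 = 0.008792 mol.
Product: Φ × n_abs = 0.64 × 0.008792 = 0.005627 mol.

0.0056 mol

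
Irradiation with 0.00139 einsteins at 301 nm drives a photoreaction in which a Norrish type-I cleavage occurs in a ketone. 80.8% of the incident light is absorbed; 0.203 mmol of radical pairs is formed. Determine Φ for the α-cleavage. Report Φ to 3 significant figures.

Φ = 0.181

Product: 0.203 mmol = 2.03×10⁻⁴ mol.
Photons absorbed: 0.808 × 0.00139 = 0.001123 mol.
Φ = 2.03×10⁻⁴ mol / 0.001123 mol photons = 0.181.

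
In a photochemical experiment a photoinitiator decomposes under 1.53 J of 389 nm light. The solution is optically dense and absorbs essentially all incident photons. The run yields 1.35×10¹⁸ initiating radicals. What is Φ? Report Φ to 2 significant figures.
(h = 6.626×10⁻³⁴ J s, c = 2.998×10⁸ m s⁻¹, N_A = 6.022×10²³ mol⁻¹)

Product: 1.35×10¹⁸ / 6.022×10²³ = 2.242×10⁻⁶ mol.
Photon energy at 389 nm: hc/λ = (6.626×10⁻³⁴)(2.998×10⁸)/(389×10⁻⁹) = 5.107×10⁻¹⁹ J.
Photons incident: 1.53 / 5.107×10⁻¹⁹ = 2.996×10¹⁸, i.e. 2.996×10¹⁸/6.022×10²³ = 4.975×10⁻⁶ mol.
Φ = 2.242×10⁻⁶ mol / 4.975×10⁻⁶ mol photons = 0.45.

Φ = 0.45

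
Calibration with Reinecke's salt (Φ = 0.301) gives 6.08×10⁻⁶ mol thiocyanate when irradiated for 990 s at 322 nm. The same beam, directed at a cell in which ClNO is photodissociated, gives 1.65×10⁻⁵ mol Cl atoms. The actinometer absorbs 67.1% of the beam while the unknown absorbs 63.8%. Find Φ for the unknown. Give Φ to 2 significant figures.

Φ = 0.86

Photons absorbed by the actinometer: 6.08×10⁻⁶ / 0.301 = 2.020×10⁻⁵ mol.
Incident flux: 2.020×10⁻⁵ / 0.671 = 3.010×10⁻⁵ einstein.
Absorbed by unknown: 0.638 × 3.010×10⁻⁵ = 1.920×10⁻⁵ mol.
Φ(unknown) = 1.65×10⁻⁵ / 1.920×10⁻⁵ = 0.86.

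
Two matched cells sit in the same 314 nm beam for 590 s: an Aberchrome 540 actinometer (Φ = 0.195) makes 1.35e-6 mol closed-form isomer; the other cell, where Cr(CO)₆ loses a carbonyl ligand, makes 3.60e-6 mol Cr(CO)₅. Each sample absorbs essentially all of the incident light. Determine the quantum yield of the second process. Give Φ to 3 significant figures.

Φ = 0.520

Photons absorbed by the actinometer: 1.35e-6 / 0.195 = 6.923e-6 mol.
Φ(unknown) = 3.60e-6 / 6.923e-6 = 0.520.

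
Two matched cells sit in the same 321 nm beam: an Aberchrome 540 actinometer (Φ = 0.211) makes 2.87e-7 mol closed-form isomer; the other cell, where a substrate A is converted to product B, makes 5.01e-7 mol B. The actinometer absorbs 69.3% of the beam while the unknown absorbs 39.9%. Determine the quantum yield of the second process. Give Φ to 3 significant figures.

Φ = 0.640

Photons absorbed by the actinometer: 2.87e-7 / 0.211 = 1.360e-6 mol.
Incident flux: 1.360e-6 / 0.693 = 1.962e-6 einstein.
Absorbed by unknown: 0.399 × 1.962e-6 = 7.828e-7 mol.
Φ(unknown) = 5.01e-7 / 7.828e-7 = 0.640.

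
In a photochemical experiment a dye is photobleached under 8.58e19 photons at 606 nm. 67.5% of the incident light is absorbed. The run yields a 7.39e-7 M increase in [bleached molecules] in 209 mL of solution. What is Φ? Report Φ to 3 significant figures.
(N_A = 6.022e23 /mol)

Product: (7.39e-7 M)(0.209 L) = 1.545e-7 mol.
Moles of photons: 8.58e19 / 6.022e23 = 1.425e-4 mol.
Photons absorbed: 0.675 × 1.425e-4 = 9.619e-5 mol.
Φ = 1.545e-7 mol / 9.619e-5 mol photons = 0.00161.

Φ = 0.00161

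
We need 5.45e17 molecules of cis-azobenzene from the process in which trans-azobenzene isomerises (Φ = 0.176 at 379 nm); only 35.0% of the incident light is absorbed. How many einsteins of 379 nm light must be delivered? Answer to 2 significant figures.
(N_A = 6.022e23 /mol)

Product: 5.45e17 / 6.022e23 = 9.050e-7 mol.
Photons that must be absorbed: 9.050e-7 / 0.176 = 5.142e-6 mol.
Incident photons needed: 5.142e-6 / 0.350 = 1.469e-5 mol.

1.5e-5 einstein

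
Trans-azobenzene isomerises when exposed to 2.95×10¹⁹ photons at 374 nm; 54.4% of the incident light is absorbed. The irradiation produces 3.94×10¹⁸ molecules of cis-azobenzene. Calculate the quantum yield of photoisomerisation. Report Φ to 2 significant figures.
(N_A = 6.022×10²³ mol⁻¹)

Product: 3.94×10¹⁸ / 6.022×10²³ = 6.543×10⁻⁶ mol.
Moles of photons: 2.95×10¹⁹ / 6.022×10²³ = 4.899×10⁻⁵ mol.
Photons absorbed: 0.544 × 4.899×10⁻⁵ = 2.665×10⁻⁵ mol.
Φ = 6.543×10⁻⁶ mol / 2.665×10⁻⁵ mol photons = 0.25.

Φ = 0.25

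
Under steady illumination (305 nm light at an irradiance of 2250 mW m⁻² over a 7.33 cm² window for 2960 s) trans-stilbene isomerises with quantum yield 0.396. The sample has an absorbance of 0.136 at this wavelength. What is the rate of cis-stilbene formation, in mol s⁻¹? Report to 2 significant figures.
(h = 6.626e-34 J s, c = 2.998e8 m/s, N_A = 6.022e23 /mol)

Photon energy at 305 nm: hc/λ = (6.626e-34)(2.998e8)/(305e-9) = 6.513e-19 J.
Energy delivered: (2250 mW m⁻²)(7.33e-4 m²)(2960 s) = 4.882 J.
Photons incident: 4.882 / 6.513e-19 = 7.496e18, i.e. 7.496e18/6.022e23 = 1.245e-5 mol.
Fraction absorbed: 1 − 10^(−0.136) = 0.2689.
Photons absorbed: 0.2689 × 1.245e-5 = 3.348e-6 mol.
Product formed: 0.396 × 3.348e-6 = 1.326e-6 mol.
Rate: 1.326e-6 / 2960 s = 4.5e-10 mol s⁻¹.

4.5e-10 mol s⁻¹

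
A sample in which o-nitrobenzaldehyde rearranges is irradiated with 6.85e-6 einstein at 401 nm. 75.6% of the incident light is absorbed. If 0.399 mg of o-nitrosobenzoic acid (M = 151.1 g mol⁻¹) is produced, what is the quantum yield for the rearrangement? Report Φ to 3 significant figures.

Product: 0.399 mg / 151.1 g mol⁻¹ = 2.641e-6 mol.
Photons absorbed: 0.756 × 6.85e-6 = 5.179e-6 mol.
Φ = 2.641e-6 mol / 5.179e-6 mol photons = 0.510.

Φ = 0.510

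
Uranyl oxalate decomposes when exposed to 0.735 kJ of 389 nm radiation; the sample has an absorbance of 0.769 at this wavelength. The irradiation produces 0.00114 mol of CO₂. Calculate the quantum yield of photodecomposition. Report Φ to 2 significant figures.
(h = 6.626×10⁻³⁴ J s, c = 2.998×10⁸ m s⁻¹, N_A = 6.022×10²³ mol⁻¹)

Photon energy at 389 nm: hc/λ = (6.626×10⁻³⁴)(2.998×10⁸)/(389×10⁻⁹) = 5.107×10⁻¹⁹ J.
Incident energy: 0.735 kJ = 735 J.
Photons incident: 735 / 5.107×10⁻¹⁹ = 1.439×10²¹, i.e. 1.439×10²¹/6.022×10²³ = 0.002390 mol.
Fraction absorbed: 1 − 10^(−0.769) = 0.8298.
Photons absorbed: 0.8298 × 0.002390 = 0.001983 mol.
Φ = 0.00114 mol / 0.001983 mol photons = 0.57.

Φ = 0.57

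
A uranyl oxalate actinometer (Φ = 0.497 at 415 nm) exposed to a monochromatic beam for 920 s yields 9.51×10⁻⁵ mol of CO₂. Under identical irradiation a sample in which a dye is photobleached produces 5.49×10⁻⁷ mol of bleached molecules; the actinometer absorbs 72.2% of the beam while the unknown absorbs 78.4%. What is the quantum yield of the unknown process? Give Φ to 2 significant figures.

Photons absorbed by the actinometer: 9.51×10⁻⁵ / 0.497 = 1.913×10⁻⁴ mol.
Incident flux: 1.913×10⁻⁴ / 0.722 = 2.650×10⁻⁴ einstein.
Absorbed by unknown: 0.784 × 2.650×10⁻⁴ = 2.078×10⁻⁴ mol.
Φ(unknown) = 5.49×10⁻⁷ / 2.078×10⁻⁴ = 0.0026.

Φ = 0.0026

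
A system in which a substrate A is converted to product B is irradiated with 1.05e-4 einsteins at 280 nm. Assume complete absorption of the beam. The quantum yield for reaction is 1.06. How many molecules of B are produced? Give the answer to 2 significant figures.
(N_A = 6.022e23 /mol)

6.7e19 molecules

Product: Φ × n_abs = 1.06 × 1.05e-4 = 1.113e-4 mol.
As a count: 1.113e-4 × 6.022e23 = 6.7e19.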